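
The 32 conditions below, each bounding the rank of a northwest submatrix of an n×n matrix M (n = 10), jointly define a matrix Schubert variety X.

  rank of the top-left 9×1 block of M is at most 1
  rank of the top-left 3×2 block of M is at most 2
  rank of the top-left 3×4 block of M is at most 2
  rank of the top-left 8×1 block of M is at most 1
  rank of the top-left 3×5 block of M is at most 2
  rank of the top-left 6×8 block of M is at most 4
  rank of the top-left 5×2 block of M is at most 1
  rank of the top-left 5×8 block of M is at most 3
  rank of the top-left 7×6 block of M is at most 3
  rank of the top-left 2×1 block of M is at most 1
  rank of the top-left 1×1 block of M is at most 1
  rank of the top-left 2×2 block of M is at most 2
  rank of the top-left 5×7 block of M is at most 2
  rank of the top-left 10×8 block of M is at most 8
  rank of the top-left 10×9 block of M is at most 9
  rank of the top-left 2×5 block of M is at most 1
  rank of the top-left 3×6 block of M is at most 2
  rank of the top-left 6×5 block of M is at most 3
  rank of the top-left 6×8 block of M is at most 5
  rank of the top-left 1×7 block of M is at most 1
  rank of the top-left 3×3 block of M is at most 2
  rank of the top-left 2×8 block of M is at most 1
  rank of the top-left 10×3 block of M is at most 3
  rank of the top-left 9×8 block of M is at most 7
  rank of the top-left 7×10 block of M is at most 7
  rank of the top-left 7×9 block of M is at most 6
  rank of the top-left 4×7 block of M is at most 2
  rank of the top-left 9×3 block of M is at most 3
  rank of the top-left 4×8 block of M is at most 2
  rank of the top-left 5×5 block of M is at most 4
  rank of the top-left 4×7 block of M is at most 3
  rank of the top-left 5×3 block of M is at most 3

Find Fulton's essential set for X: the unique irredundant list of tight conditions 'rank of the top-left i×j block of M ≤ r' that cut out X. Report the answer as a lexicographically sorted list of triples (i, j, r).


Propagating the 32 rank bounds to every northwest block:

  row 1: 1, 1, 1, 1, 1, 1, 1, 1, 1, 1
  row 2: 1, 1, 1, 1, 1, 1, 1, 1, 2, 2
  row 3: 1, 1, 2, 2, 2, 2, 2, 2, 3, 3
  row 4: 1, 1, 2, 2, 2, 2, 2, 2, 3, 4
  row 5: 1, 1, 2, 2, 2, 2, 2, 3, 4, 5
  row 6: 1, 2, 3, 3, 3, 3, 3, 4, 5, 6
  row 7: 1, 2, 3, 3, 3, 3, 4, 5, 6, 7
  row 8: 1, 2, 3, 4, 4, 4, 5, 6, 7, 8
  row 9: 1, 2, 3, 4, 5, 5, 6, 7, 8, 9
  row 10: 1, 2, 3, 4, 5, 6, 7, 8, 9, 10

the unique w with this rank table is (1, 9, 3, 10, 8, 2, 7, 4, 5, 6).

5 SE-corners of the 22-cell Rothe diagram give Ess(w):

[(2, 8, 1), (4, 8, 2), (5, 2, 1), (5, 7, 2), (7, 6, 3)]


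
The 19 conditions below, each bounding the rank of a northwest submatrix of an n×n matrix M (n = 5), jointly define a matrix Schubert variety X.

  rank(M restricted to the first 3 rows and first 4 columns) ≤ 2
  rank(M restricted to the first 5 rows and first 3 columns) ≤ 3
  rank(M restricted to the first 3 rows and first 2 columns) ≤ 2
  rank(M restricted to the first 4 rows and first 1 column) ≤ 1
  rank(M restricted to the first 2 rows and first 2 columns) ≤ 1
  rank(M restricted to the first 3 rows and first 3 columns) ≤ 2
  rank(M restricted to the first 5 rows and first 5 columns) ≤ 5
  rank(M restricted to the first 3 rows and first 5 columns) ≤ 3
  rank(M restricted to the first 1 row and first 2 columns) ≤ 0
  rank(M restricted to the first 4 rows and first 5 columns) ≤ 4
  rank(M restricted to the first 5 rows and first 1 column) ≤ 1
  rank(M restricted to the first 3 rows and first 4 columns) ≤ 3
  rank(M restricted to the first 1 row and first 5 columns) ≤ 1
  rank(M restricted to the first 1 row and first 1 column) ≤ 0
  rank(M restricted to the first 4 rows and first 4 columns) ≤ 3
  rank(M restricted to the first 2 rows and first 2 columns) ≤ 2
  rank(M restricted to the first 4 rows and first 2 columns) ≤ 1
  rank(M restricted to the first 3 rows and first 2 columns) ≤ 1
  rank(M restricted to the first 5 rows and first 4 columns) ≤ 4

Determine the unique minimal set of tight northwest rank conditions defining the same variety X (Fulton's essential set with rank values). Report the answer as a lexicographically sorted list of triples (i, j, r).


Reconstructing r_w from the 19 given conditions:

  row 1: 0, 0, 1, 1, 1
  row 2: 1, 1, 2, 2, 2
  row 3: 1, 1, 2, 2, 3
  row 4: 1, 1, 2, 3, 4
  row 5: 1, 2, 3, 4, 5

reading off 1-entries of Δ²R: w = (3, 1, 5, 4, 2).

Rothe diagram D(w) (5 cells), 3 SE-corners (essential conditions):

[(1, 2, 0), (3, 4, 2), (4, 2, 1)]


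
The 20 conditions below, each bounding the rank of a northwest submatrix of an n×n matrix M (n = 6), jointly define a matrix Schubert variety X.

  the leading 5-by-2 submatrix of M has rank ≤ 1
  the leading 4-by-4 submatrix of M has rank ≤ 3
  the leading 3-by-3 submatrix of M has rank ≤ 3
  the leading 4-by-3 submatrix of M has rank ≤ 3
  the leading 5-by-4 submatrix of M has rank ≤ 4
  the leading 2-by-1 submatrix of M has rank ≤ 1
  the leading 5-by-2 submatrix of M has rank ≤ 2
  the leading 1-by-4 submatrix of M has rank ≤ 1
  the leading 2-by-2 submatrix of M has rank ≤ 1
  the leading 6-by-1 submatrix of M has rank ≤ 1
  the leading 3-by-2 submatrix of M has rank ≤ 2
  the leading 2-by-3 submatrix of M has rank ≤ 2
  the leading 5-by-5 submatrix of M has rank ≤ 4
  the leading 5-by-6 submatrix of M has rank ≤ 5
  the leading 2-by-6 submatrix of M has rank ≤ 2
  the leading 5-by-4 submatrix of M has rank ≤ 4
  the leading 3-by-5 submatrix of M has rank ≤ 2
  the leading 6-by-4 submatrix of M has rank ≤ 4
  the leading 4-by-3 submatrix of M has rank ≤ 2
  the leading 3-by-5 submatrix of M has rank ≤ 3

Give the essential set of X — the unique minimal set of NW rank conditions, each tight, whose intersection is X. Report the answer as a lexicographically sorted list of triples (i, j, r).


Propagating the 20 rank bounds to every northwest block:

  row 1: 1 1 1 1 1 1
  row 2: 1 1 2 2 2 2
  row 3: 1 1 2 2 2 3
  row 4: 1 1 2 3 3 4
  row 5: 1 1 2 3 4 5
  row 6: 1 2 3 4 5 6

so w = (1, 3, 6, 4, 5, 2).

ℓ(w)=6; the 2 essential cells (i,j,r):

[(3, 5, 2), (5, 2, 1)]


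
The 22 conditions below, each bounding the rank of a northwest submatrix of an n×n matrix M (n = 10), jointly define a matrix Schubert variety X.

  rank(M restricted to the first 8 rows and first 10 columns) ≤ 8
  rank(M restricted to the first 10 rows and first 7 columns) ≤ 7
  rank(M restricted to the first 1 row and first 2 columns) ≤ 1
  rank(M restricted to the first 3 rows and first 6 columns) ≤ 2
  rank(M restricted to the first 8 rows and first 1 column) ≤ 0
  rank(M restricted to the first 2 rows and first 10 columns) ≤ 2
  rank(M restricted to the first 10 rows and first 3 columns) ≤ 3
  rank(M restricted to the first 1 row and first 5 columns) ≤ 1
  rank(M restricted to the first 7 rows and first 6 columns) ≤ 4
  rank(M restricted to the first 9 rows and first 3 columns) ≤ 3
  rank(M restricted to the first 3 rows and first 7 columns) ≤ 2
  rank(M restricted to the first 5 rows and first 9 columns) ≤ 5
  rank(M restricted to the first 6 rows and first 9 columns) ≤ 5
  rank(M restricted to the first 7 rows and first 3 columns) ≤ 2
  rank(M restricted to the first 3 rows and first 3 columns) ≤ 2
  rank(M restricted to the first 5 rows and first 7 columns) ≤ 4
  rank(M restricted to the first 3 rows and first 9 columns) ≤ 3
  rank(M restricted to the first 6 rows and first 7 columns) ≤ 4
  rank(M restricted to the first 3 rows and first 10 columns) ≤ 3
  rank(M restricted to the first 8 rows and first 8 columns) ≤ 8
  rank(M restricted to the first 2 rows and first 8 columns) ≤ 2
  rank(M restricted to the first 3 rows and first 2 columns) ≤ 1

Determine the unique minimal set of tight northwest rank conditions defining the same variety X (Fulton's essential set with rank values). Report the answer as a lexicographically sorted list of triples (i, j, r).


Propagating the 22 rank bounds to every northwest block:

  row 1: 0 1 1 1 1 1 1 1 1 1
  row 2: 0 1 2 2 2 2 2 2 2 2
  row 3: 0 1 2 2 2 2 2 3 3 3
  row 4: 0 1 2 3 3 3 3 4 4 4
  row 5: 0 1 2 3 4 4 4 5 5 5
  row 6: 0 1 2 3 4 4 4 5 5 6
  row 7: 0 1 2 3 4 4 5 6 6 7
  row 8: 0 1 2 3 4 5 6 7 7 8
  row 9: 1 2 3 4 5 6 7 8 8 9
  row 10: 1 2 3 4 5 6 7 8 9 10

giving w = (2, 3, 8, 4, 5, 10, 7, 6, 1, 9) via Δ²R.

D(w) has 16 cells with 5 SE-corners; essential set:

[(3, 7, 2), (6, 7, 4), (6, 9, 5), (7, 6, 4), (8, 1, 0)]


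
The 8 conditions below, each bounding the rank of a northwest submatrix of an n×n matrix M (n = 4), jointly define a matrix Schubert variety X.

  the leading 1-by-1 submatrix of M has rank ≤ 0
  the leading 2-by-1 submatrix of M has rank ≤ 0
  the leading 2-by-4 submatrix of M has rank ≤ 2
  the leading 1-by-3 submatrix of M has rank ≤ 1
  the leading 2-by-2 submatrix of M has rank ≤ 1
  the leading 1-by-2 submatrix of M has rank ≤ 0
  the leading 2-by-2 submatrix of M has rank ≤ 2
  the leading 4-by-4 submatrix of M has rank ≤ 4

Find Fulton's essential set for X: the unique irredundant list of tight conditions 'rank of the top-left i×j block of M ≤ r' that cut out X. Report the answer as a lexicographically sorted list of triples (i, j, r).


Computing R[i][j] = min implied NW-rank bound (n=4, 8 conditions):

  0  0  1  1
  0  1  2  2
  1  2  3  3
  1  2  3  4

so w = (3, 2, 1, 4).

ℓ(w)=3; the 2 essential cells (i,j,r):

[(1, 2, 0), (2, 1, 0)]


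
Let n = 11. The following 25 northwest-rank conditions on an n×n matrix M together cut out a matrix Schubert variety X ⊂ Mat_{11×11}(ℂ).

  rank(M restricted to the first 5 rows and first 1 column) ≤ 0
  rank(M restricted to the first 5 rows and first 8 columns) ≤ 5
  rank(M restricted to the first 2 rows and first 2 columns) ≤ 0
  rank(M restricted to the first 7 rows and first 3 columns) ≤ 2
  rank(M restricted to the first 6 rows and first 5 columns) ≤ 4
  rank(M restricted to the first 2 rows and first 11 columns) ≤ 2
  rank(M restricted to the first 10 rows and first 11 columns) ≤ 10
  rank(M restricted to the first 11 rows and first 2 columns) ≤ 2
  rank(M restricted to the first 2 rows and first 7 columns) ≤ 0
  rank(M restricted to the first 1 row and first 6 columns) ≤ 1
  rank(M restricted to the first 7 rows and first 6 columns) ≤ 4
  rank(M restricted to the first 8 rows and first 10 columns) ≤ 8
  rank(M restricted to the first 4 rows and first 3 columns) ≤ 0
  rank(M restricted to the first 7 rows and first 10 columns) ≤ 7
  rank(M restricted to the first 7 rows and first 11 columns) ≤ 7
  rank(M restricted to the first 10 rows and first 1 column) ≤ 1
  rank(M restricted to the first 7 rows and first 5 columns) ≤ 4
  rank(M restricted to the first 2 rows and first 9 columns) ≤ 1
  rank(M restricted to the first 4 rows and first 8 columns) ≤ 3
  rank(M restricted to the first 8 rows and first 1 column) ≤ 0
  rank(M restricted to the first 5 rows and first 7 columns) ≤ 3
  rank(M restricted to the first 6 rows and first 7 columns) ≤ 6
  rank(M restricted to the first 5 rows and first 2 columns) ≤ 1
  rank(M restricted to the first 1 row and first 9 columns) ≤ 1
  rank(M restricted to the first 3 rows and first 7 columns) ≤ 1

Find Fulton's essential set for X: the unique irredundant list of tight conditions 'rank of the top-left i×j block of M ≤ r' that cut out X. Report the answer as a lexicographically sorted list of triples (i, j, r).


The tightest implied rank at each (i,j), from the 25 conditions:

  0  0  0  0  0  0  0  1  1  1  1
  0  0  0  0  0  0  0  1  1  2  2
  0  0  0  1  1  1  1  2  2  3  3
  0  0  0  1  2  2  2  3  3  4  4
  0  1  1  2  3  3  3  4  4  5  5
  0  1  2  3  4  4  4  5  5  6  6
  0  1  2  3  4  4  5  6  6  7  7
  0  1  2  3  4  5  6  7  7  8  8
  1  2  3  4  5  6  7  8  8  9  9
  1  2  3  4  5  6  7  8  9  10  10
  1  2  3  4  5  6  7  8  9  10  11

reading off 1-entries of Δ²R: w = (8, 10, 4, 5, 2, 3, 7, 6, 1, 9, 11).

Fulton essential set (5 of the 26 Rothe cells):

[(2, 7, 0), (2, 9, 1), (4, 3, 0), (7, 6, 4), (8, 1, 0)]


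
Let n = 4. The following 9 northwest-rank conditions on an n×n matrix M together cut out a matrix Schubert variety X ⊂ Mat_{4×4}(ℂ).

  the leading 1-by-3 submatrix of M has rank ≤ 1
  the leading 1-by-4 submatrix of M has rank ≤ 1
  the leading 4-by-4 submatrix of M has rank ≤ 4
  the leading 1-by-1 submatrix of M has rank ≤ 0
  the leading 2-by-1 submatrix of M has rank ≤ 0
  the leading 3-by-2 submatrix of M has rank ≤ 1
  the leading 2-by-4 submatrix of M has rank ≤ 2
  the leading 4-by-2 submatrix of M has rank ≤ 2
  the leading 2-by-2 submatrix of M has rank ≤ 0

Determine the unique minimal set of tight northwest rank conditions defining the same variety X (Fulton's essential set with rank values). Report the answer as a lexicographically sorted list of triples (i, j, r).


Recovering R(i,j) via the rank-extension bound from the 9 conditions:

  R[1]: 0 0 1 1
  R[2]: 0 0 1 2
  R[3]: 1 1 2 3
  R[4]: 1 2 3 4

hence w(1..4) = (3, 4, 1, 2).

Fulton essential set (1 of the 4 Rothe cells):

[(2, 2, 0)]


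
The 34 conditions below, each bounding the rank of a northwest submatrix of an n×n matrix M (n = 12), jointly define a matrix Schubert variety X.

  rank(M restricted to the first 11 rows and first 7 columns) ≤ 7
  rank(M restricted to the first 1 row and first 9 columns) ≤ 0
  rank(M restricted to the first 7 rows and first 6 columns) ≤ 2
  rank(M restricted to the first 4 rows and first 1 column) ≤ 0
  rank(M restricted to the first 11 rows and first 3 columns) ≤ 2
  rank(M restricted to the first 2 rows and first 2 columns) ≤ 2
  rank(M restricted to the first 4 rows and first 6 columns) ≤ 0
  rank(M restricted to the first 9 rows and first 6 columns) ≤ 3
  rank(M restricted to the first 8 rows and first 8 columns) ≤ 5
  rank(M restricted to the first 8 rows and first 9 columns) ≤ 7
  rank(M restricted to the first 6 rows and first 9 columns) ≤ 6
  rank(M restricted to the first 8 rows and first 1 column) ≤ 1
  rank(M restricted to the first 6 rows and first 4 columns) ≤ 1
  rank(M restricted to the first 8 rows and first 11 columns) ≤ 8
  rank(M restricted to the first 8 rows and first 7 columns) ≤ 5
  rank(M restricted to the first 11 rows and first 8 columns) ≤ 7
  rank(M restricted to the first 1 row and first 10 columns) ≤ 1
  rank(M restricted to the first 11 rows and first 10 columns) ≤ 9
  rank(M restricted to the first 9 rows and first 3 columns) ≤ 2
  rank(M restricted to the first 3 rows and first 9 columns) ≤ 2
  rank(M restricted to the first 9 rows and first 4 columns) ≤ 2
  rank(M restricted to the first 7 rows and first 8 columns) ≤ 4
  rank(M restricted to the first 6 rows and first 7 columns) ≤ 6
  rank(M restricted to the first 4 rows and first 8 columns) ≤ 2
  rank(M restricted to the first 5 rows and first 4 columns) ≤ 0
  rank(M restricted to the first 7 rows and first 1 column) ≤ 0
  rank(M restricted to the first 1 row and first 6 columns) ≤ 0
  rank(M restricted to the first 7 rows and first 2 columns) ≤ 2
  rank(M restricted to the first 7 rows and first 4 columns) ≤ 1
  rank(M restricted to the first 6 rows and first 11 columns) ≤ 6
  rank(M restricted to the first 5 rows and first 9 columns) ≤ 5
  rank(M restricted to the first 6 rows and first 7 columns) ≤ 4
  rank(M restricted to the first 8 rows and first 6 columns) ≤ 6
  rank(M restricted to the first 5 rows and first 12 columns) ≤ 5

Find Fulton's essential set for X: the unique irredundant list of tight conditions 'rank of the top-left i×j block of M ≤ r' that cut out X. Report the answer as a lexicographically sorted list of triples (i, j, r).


Recovering R(i,j) via the rank-extension bound from the 34 conditions:

  R[1]: 0 | 0 | 0 | 0 | 0 | 0 | 0 | 0 | 0 | 1 | 1 | 1
  R[2]: 0 | 0 | 0 | 0 | 0 | 0 | 1 | 1 | 1 | 2 | 2 | 2
  R[3]: 0 | 0 | 0 | 0 | 0 | 0 | 1 | 2 | 2 | 3 | 3 | 3
  R[4]: 0 | 0 | 0 | 0 | 0 | 0 | 1 | 2 | 3 | 4 | 4 | 4
  R[5]: 0 | 0 | 0 | 0 | 1 | 1 | 2 | 3 | 4 | 5 | 5 | 5
  R[6]: 0 | 1 | 1 | 1 | 2 | 2 | 3 | 4 | 5 | 6 | 6 | 6
  R[7]: 0 | 1 | 1 | 1 | 2 | 2 | 3 | 4 | 5 | 6 | 7 | 7
  R[8]: 1 | 2 | 2 | 2 | 3 | 3 | 4 | 5 | 6 | 7 | 8 | 8
  R[9]: 1 | 2 | 2 | 2 | 3 | 3 | 4 | 5 | 6 | 7 | 8 | 9
  R[10]: 1 | 2 | 2 | 3 | 4 | 4 | 5 | 6 | 7 | 8 | 9 | 10
  R[11]: 1 | 2 | 2 | 3 | 4 | 5 | 6 | 7 | 8 | 9 | 10 | 11
  R[12]: 1 | 2 | 3 | 4 | 5 | 6 | 7 | 8 | 9 | 10 | 11 | 12

second differences of R give the permutation w = (10, 7, 8, 9, 5, 2, 11, 1, 12, 4, 6, 3).

ℓ(w)=41; the 9 essential cells (i,j,r):

[(1, 9, 0), (4, 6, 0), (5, 4, 0), (7, 1, 0), (7, 4, 1), (7, 6, 2), (9, 4, 2), (9, 6, 3), (11, 3, 2)]


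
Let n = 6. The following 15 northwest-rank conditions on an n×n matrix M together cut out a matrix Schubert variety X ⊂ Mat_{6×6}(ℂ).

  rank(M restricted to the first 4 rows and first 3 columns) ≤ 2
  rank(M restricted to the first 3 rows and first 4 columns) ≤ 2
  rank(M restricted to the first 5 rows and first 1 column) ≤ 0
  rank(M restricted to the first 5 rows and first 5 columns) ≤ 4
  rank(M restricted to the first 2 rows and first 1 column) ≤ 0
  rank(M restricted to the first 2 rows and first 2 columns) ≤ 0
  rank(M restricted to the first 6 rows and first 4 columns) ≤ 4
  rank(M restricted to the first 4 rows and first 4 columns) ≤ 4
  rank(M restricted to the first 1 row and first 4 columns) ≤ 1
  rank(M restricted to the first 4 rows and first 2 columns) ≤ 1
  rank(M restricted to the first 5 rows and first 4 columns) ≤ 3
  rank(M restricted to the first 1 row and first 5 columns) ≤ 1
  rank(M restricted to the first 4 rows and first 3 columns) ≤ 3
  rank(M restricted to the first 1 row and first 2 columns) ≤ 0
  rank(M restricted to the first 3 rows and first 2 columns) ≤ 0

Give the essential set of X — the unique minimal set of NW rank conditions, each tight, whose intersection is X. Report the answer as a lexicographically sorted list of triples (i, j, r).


Rank table r_w(6×6) implied by the 15 constraints:

  0, 0, 1, 1, 1, 1
  0, 0, 1, 2, 2, 2
  0, 0, 1, 2, 3, 3
  0, 1, 2, 3, 4, 4
  0, 1, 2, 3, 4, 5
  1, 2, 3, 4, 5, 6

the unique w with this rank table is (3, 4, 5, 2, 6, 1).

|D(w)|=8, |Ess(w)|=2:

[(3, 2, 0), (5, 1, 0)]


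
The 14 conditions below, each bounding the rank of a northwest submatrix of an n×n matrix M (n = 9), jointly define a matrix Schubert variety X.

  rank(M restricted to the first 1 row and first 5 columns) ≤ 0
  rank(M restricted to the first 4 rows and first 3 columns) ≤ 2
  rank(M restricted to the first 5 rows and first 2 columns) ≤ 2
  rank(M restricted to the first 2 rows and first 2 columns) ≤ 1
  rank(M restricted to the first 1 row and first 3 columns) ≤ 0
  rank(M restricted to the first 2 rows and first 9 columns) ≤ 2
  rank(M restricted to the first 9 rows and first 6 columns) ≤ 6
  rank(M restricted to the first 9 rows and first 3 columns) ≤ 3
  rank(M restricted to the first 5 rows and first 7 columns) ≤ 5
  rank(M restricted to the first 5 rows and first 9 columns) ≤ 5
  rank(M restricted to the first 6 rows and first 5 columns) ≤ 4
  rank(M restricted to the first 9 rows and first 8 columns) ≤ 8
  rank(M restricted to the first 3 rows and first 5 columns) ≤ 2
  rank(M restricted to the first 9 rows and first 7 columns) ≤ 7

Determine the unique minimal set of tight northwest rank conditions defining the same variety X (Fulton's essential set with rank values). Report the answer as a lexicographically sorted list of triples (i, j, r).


Recovering R(i,j) via the rank-extension bound from the 14 conditions:

  row 1: 0, 0, 0, 0, 0, 1, 1, 1, 1
  row 2: 1, 1, 1, 1, 1, 2, 2, 2, 2
  row 3: 1, 2, 2, 2, 2, 3, 3, 3, 3
  row 4: 1, 2, 2, 3, 3, 4, 4, 4, 4
  row 5: 1, 2, 3, 4, 4, 5, 5, 5, 5
  row 6: 1, 2, 3, 4, 4, 5, 6, 6, 6
  row 7: 1, 2, 3, 4, 5, 6, 7, 7, 7
  row 8: 1, 2, 3, 4, 5, 6, 7, 8, 8
  row 9: 1, 2, 3, 4, 5, 6, 7, 8, 9

giving w = (6, 1, 2, 4, 3, 7, 5, 8, 9) via Δ²R.

Rothe diagram D(w) (7 cells), 3 SE-corners (essential conditions):

[(1, 5, 0), (4, 3, 2), (6, 5, 4)]


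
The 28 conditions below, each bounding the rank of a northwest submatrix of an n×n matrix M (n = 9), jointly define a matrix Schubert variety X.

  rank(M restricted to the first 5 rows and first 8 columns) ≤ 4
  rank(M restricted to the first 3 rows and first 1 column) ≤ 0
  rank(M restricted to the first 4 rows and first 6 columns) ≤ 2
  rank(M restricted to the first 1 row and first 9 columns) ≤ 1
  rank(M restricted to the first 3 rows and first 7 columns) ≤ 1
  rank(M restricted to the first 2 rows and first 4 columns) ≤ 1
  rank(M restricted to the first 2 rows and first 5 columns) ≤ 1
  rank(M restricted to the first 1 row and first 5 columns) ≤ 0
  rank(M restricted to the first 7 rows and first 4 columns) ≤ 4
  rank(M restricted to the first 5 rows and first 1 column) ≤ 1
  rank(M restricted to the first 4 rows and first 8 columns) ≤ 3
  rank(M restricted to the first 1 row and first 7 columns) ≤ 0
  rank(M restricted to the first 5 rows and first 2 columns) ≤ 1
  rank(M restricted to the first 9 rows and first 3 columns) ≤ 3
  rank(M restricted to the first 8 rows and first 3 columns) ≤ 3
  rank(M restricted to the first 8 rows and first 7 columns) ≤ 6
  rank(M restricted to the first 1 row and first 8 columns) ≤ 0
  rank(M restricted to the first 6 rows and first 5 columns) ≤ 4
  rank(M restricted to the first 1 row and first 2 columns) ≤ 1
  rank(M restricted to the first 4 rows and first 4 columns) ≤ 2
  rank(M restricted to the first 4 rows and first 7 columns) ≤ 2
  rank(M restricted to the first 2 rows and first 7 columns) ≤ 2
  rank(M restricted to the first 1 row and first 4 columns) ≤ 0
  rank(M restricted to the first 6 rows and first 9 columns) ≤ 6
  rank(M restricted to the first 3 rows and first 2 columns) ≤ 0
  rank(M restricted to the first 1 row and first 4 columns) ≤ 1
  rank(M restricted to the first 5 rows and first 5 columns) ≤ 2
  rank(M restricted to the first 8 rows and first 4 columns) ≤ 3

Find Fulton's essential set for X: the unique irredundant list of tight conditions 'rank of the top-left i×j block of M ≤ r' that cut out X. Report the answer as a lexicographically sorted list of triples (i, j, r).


The tightest implied rank at each (i,j), from the 28 conditions:

  R[1]: 0, 0, 0, 0, 0, 0, 0, 0, 1
  R[2]: 0, 0, 1, 1, 1, 1, 1, 1, 2
  R[3]: 0, 0, 1, 1, 1, 1, 1, 2, 3
  R[4]: 1, 1, 2, 2, 2, 2, 2, 3, 4
  R[5]: 1, 1, 2, 2, 2, 3, 3, 4, 5
  R[6]: 1, 2, 3, 3, 3, 4, 4, 5, 6
  R[7]: 1, 2, 3, 3, 4, 5, 5, 6, 7
  R[8]: 1, 2, 3, 3, 4, 5, 6, 7, 8
  R[9]: 1, 2, 3, 4, 5, 6, 7, 8, 9

second differences of R give the permutation w = (9, 3, 8, 1, 6, 2, 5, 7, 4).

6 SE-corners of the 21-cell Rothe diagram give Ess(w):

[(1, 8, 0), (3, 2, 0), (3, 7, 1), (5, 2, 1), (5, 5, 2), (8, 4, 3)]


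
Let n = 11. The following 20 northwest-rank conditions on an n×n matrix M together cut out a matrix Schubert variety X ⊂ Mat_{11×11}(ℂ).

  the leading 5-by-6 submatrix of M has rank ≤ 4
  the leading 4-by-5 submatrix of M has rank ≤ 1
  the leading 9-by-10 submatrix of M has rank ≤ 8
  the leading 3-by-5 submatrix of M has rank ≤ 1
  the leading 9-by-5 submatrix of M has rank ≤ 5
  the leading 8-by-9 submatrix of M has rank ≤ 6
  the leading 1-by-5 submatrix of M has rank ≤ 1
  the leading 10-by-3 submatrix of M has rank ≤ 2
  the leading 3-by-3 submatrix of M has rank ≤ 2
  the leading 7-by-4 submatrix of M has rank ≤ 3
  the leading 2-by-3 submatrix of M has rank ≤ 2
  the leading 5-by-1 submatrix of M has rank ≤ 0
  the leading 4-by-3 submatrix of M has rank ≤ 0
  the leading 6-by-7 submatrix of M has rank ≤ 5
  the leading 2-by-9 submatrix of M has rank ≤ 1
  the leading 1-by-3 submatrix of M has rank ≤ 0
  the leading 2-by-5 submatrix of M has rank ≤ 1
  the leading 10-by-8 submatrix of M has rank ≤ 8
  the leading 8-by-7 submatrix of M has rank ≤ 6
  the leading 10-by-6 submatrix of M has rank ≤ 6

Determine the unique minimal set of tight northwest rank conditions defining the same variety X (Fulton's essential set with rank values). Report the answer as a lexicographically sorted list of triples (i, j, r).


Computing R[i][j] = min implied NW-rank bound (n=11, 20 conditions):

  row 1: 0 0 0 1 1 1 1 1 1 1 1
  row 2: 0 0 0 1 1 1 1 1 1 2 2
  row 3: 0 0 0 1 1 2 2 2 2 3 3
  row 4: 0 0 0 1 1 2 3 3 3 4 4
  row 5: 0 1 1 2 2 3 4 4 4 5 5
  row 6: 1 2 2 3 3 4 5 5 5 6 6
  row 7: 1 2 2 3 4 5 6 6 6 7 7
  row 8: 1 2 2 3 4 5 6 6 6 7 8
  row 9: 1 2 2 3 4 5 6 7 7 8 9
  row 10: 1 2 2 3 4 5 6 7 8 9 10
  row 11: 1 2 3 4 5 6 7 8 9 10 11

hence w(1..11) = (4, 10, 6, 7, 2, 1, 5, 11, 8, 9, 3).

6 SE-corners of the 26-cell Rothe diagram give Ess(w):

[(2, 9, 1), (4, 3, 0), (4, 5, 1), (5, 1, 0), (8, 9, 6), (10, 3, 2)]


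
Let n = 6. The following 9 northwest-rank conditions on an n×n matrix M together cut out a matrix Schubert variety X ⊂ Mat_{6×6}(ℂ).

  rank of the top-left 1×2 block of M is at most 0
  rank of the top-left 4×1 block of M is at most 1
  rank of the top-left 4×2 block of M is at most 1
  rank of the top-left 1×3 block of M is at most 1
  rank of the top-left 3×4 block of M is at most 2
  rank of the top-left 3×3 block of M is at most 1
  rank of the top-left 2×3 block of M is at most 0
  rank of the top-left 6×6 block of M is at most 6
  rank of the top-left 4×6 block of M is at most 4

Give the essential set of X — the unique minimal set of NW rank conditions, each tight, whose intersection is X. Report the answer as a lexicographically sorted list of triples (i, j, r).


Computing R[i][j] = min implied NW-rank bound (n=6, 9 conditions):

  R[1]: 0 | 0 | 0 | 1 | 1 | 1
  R[2]: 0 | 0 | 0 | 1 | 2 | 2
  R[3]: 1 | 1 | 1 | 2 | 3 | 3
  R[4]: 1 | 1 | 2 | 3 | 4 | 4
  R[5]: 1 | 2 | 3 | 4 | 5 | 5
  R[6]: 1 | 2 | 3 | 4 | 5 | 6

the unique w with this rank table is (4, 5, 1, 3, 2, 6).

|D(w)|=7, |Ess(w)|=2:

[(2, 3, 0), (4, 2, 1)]


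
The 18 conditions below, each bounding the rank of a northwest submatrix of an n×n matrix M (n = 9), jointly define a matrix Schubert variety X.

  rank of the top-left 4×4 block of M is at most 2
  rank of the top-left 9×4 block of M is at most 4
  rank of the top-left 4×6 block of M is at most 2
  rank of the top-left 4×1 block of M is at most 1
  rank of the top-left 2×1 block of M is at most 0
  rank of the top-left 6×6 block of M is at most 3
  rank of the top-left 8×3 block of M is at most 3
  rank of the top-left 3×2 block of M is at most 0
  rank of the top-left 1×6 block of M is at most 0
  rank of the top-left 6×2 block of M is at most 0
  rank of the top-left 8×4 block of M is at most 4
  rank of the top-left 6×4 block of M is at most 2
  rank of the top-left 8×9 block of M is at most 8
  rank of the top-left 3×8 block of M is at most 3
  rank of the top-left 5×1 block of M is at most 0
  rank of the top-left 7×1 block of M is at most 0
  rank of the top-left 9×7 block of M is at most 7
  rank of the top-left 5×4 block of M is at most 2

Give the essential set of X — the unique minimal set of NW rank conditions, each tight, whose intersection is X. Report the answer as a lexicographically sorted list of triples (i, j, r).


Computing R[i][j] = min implied NW-rank bound (n=9, 18 conditions):

  0 | 0 | 0 | 0 | 0 | 0 | 1 | 1 | 1
  0 | 0 | 1 | 1 | 1 | 1 | 2 | 2 | 2
  0 | 0 | 1 | 2 | 2 | 2 | 3 | 3 | 3
  0 | 0 | 1 | 2 | 2 | 2 | 3 | 4 | 4
  0 | 0 | 1 | 2 | 3 | 3 | 4 | 5 | 5
  0 | 0 | 1 | 2 | 3 | 3 | 4 | 5 | 6
  0 | 1 | 2 | 3 | 4 | 4 | 5 | 6 | 7
  1 | 2 | 3 | 4 | 5 | 5 | 6 | 7 | 8
  1 | 2 | 3 | 4 | 5 | 6 | 7 | 8 | 9

hence w(1..9) = (7, 3, 4, 8, 5, 9, 2, 1, 6).

|D(w)|=20, |Ess(w)|=5:

[(1, 6, 0), (4, 6, 2), (6, 2, 0), (6, 6, 3), (7, 1, 0)]


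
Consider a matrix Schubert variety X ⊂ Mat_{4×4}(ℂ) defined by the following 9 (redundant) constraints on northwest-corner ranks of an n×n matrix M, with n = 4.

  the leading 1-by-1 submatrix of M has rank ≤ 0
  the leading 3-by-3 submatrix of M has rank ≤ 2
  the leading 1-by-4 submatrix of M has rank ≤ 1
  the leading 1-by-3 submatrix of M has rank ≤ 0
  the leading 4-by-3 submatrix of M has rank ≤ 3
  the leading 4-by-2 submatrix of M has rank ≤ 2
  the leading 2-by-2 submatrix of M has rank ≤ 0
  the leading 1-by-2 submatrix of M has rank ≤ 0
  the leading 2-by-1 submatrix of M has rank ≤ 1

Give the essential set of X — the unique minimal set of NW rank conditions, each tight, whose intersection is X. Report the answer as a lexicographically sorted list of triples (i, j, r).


Computing R[i][j] = min implied NW-rank bound (n=4, 9 conditions):

  row 1: 0 0 0 1
  row 2: 0 0 1 2
  row 3: 1 1 2 3
  row 4: 1 2 3 4

the unique w with this rank table is (4, 3, 1, 2).

ℓ(w)=5; the 2 essential cells (i,j,r):

[(1, 3, 0), (2, 2, 0)]


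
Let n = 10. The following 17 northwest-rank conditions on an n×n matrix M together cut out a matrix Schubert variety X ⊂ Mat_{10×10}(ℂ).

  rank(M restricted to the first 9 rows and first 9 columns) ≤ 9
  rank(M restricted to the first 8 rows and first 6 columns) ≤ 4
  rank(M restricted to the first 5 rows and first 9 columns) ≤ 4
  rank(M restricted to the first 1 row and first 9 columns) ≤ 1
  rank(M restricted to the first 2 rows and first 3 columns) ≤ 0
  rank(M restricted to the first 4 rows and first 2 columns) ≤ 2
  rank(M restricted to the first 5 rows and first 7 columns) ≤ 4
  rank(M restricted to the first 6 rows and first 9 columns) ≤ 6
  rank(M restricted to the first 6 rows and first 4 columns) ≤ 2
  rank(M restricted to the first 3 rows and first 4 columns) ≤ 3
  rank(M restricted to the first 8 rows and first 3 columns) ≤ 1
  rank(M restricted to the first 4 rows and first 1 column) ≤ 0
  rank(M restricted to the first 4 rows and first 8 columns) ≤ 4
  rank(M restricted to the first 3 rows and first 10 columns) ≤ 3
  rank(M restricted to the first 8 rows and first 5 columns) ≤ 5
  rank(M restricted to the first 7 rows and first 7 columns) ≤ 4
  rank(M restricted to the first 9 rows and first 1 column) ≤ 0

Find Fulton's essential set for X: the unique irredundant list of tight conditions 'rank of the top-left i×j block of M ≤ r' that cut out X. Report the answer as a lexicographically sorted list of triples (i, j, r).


Propagating the 17 rank bounds to every northwest block:

  0 | 0 | 0 | 1 | 1 | 1 | 1 | 1 | 1 | 1
  0 | 0 | 0 | 1 | 2 | 2 | 2 | 2 | 2 | 2
  0 | 1 | 1 | 2 | 3 | 3 | 3 | 3 | 3 | 3
  0 | 1 | 1 | 2 | 3 | 4 | 4 | 4 | 4 | 4
  0 | 1 | 1 | 2 | 3 | 4 | 4 | 4 | 4 | 5
  0 | 1 | 1 | 2 | 3 | 4 | 4 | 5 | 5 | 6
  0 | 1 | 1 | 2 | 3 | 4 | 4 | 5 | 6 | 7
  0 | 1 | 1 | 2 | 3 | 4 | 5 | 6 | 7 | 8
  0 | 1 | 2 | 3 | 4 | 5 | 6 | 7 | 8 | 9
  1 | 2 | 3 | 4 | 5 | 6 | 7 | 8 | 9 | 10

giving w = (4, 5, 2, 6, 10, 8, 9, 7, 3, 1) via Δ²R.

Rothe diagram D(w) (23 cells), 5 SE-corners (essential conditions):

[(2, 3, 0), (5, 9, 4), (7, 7, 4), (8, 3, 1), (9, 1, 0)]


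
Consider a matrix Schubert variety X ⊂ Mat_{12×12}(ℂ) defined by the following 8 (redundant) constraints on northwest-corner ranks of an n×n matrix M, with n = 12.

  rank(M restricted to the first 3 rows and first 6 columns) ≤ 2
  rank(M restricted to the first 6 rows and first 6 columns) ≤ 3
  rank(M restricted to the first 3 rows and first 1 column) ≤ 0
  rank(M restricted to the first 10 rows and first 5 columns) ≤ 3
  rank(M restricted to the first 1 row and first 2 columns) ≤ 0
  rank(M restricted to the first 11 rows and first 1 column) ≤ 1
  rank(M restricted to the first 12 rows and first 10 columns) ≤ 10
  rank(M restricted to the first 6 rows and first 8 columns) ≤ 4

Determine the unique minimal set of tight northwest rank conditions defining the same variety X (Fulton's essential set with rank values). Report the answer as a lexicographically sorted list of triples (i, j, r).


Reconstructing r_w from the 8 given conditions:

  0 0 1 1 1 1 1 1 1 1 1 1
  0 1 2 2 2 2 2 2 2 2 2 2
  0 1 2 2 2 2 3 3 3 3 3 3
  1 2 3 3 3 3 4 4 4 4 4 4
  1 2 3 3 3 3 4 4 5 5 5 5
  1 2 3 3 3 3 4 4 5 6 6 6
  1 2 3 3 3 4 5 5 6 7 7 7
  1 2 3 3 3 4 5 6 7 8 8 8
  1 2 3 3 3 4 5 6 7 8 9 9
  1 2 3 3 3 4 5 6 7 8 9 10
  1 2 3 4 4 5 6 7 8 9 10 11
  1 2 3 4 5 6 7 8 9 10 11 12

so w = (3, 2, 7, 1, 9, 10, 6, 8, 11, 12, 4, 5).

|D(w)|=23, |Ess(w)|=6:

[(1, 2, 0), (3, 1, 0), (3, 6, 2), (6, 6, 3), (6, 8, 4), (10, 5, 3)]


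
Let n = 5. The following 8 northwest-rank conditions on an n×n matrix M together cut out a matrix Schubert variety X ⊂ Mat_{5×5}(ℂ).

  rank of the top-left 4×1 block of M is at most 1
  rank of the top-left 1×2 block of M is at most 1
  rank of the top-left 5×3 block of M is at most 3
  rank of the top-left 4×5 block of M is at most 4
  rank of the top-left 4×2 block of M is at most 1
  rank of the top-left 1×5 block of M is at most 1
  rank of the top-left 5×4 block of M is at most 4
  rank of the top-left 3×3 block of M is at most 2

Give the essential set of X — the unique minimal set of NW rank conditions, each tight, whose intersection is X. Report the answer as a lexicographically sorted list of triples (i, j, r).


Propagating the 8 rank bounds to every northwest block:

  i=1: 1  1  1  1  1
  i=2: 1  1  2  2  2
  i=3: 1  1  2  3  3
  i=4: 1  1  2  3  4
  i=5: 1  2  3  4  5

giving w = (1, 3, 4, 5, 2) via Δ²R.

ℓ(w)=3; the 1 essential cell (i,j,r):

[(4, 2, 1)]


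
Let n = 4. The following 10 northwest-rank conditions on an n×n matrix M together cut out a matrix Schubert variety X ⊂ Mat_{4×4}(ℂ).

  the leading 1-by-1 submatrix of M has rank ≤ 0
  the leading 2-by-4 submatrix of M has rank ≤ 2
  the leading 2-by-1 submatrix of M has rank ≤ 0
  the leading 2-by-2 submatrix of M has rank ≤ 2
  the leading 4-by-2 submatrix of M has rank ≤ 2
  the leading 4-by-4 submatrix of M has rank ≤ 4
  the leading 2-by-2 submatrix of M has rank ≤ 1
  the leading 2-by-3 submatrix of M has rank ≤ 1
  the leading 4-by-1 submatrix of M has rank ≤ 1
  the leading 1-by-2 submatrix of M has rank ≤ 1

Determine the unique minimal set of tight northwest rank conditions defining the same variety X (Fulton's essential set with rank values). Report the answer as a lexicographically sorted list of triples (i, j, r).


Rank table r_w(4×4) implied by the 10 constraints:

  0  1  1  1
  0  1  1  2
  1  2  2  3
  1  2  3  4

giving w = (2, 4, 1, 3) via Δ²R.

2 SE-corners of the 3-cell Rothe diagram give Ess(w):

[(2, 1, 0), (2, 3, 1)]


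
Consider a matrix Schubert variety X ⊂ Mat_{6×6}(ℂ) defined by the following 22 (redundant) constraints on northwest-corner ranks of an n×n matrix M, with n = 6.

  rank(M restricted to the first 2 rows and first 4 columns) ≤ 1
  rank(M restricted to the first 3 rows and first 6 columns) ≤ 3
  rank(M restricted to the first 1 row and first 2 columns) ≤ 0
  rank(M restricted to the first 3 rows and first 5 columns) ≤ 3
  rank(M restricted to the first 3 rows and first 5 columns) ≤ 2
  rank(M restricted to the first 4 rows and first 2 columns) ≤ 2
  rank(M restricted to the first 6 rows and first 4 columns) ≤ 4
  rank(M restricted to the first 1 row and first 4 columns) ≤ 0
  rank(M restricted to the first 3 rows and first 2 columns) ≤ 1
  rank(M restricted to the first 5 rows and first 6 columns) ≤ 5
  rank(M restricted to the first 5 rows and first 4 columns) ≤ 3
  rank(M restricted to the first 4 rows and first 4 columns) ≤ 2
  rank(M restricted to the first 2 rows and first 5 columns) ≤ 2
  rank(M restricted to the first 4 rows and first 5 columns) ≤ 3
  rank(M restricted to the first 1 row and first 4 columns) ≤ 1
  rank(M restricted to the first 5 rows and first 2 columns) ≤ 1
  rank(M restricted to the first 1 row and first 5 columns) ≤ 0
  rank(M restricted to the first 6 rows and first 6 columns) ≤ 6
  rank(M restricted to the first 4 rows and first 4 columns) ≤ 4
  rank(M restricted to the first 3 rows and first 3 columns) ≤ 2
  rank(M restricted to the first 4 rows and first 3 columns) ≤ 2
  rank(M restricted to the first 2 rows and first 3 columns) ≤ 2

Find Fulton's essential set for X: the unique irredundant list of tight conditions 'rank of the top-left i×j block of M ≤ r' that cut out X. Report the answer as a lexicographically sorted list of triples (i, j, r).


Recovering R(i,j) via the rank-extension bound from the 22 conditions:

  R[1]: 0 0 0 0 0 1
  R[2]: 1 1 1 1 1 2
  R[3]: 1 1 2 2 2 3
  R[4]: 1 1 2 2 3 4
  R[5]: 1 1 2 3 4 5
  R[6]: 1 2 3 4 5 6

second differences of R give the permutation w = (6, 1, 3, 5, 4, 2).

ℓ(w)=9; the 3 essential cells (i,j,r):

[(1, 5, 0), (4, 4, 2), (5, 2, 1)]


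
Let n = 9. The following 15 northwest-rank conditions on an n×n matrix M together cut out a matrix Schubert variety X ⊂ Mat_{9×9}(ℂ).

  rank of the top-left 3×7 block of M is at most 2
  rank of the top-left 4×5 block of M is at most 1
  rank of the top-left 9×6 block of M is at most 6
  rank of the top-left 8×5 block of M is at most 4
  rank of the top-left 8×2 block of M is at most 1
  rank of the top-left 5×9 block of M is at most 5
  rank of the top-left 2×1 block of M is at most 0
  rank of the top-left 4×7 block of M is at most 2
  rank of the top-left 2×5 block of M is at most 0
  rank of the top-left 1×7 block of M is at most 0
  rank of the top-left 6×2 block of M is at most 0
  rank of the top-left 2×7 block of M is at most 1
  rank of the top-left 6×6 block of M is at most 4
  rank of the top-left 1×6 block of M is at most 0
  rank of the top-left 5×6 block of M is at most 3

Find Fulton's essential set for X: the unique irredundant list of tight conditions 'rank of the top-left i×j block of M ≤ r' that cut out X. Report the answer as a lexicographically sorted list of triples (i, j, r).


Rank table r_w(9×9) implied by the 15 constraints:

  i=1: 0 0 0 0 0 0 0 1 1
  i=2: 0 0 0 0 0 1 1 2 2
  i=3: 0 0 1 1 1 2 2 3 3
  i=4: 0 0 1 1 1 2 2 3 4
  i=5: 0 0 1 2 2 3 3 4 5
  i=6: 0 0 1 2 3 4 4 5 6
  i=7: 1 1 2 3 4 5 5 6 7
  i=8: 1 1 2 3 4 5 6 7 8
  i=9: 1 2 3 4 5 6 7 8 9

so w = (8, 6, 3, 9, 4, 5, 1, 7, 2).

|D(w)|=24, |Ess(w)|=6:

[(1, 7, 0), (2, 5, 0), (4, 5, 1), (4, 7, 2), (6, 2, 0), (8, 2, 1)]


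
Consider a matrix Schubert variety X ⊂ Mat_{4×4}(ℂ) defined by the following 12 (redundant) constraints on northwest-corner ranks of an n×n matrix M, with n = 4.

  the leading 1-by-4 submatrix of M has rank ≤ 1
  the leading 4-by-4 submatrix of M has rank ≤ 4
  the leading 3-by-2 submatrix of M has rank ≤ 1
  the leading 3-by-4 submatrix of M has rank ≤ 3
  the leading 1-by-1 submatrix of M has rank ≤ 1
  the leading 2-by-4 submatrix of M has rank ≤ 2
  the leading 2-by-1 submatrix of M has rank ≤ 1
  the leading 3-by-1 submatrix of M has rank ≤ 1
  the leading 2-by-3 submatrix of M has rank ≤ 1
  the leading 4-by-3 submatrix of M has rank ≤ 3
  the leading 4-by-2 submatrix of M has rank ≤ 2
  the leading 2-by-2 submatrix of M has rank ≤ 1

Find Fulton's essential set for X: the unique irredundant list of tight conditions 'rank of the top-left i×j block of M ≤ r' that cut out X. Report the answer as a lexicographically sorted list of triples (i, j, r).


Computing R[i][j] = min implied NW-rank bound (n=4, 12 conditions):

  row 1: 1  1  1  1
  row 2: 1  1  1  2
  row 3: 1  1  2  3
  row 4: 1  2  3  4

the unique w with this rank table is (1, 4, 3, 2).

2 SE-corners of the 3-cell Rothe diagram give Ess(w):

[(2, 3, 1), (3, 2, 1)]


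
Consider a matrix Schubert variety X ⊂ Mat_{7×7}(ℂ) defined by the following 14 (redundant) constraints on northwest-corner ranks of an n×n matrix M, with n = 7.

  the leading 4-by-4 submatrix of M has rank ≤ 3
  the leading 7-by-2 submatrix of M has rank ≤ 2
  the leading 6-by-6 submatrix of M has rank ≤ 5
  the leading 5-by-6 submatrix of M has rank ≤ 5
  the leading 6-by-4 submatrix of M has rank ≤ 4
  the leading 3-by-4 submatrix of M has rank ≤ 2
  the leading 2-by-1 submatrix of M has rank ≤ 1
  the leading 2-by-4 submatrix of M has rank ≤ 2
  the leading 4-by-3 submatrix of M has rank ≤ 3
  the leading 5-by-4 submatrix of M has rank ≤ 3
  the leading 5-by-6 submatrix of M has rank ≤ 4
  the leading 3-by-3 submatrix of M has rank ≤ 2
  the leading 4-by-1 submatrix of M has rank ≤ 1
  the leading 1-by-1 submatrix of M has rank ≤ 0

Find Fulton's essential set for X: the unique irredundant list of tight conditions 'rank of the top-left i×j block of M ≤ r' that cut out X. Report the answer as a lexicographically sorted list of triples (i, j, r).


Propagating the 14 rank bounds to every northwest block:

  R[1]: 0  1  1  1  1  1  1
  R[2]: 1  2  2  2  2  2  2
  R[3]: 1  2  2  2  3  3  3
  R[4]: 1  2  3  3  4  4  4
  R[5]: 1  2  3  3  4  4  5
  R[6]: 1  2  3  4  5  5  6
  R[7]: 1  2  3  4  5  6  7

giving w = (2, 1, 5, 3, 7, 4, 6) via Δ²R.

4 SE-corners of the 5-cell Rothe diagram give Ess(w):

[(1, 1, 0), (3, 4, 2), (5, 4, 3), (5, 6, 4)]
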